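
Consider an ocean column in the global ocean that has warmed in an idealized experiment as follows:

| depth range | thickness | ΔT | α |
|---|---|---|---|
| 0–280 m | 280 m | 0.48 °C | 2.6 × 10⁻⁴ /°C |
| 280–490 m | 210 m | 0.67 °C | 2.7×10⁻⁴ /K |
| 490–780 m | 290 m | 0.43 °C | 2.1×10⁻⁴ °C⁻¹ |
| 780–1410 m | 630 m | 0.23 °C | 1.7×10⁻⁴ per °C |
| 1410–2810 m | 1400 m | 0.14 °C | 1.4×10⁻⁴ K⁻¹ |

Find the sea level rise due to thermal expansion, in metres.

Layer 1: 280 × 0.48 × 2.6×10⁻⁴ = 0.034944 m
0.67 × 210 × 2.7×10⁻⁴ = 0.037989 m
490–780 m: 0.43 × 290 × 2.1×10⁻⁴ = 0.026187 m
Layer 4: 1.7×10⁻⁴ × 630 × 0.23 = 0.024633 m
1.4×10⁻⁴ × 1400 × 0.14 = 0.02744 m
Δh = 0.034944 + 0.037989 + 0.026187 + 0.024633 + 0.02744 = 0.151193 m

Δh ≈ 0.15 m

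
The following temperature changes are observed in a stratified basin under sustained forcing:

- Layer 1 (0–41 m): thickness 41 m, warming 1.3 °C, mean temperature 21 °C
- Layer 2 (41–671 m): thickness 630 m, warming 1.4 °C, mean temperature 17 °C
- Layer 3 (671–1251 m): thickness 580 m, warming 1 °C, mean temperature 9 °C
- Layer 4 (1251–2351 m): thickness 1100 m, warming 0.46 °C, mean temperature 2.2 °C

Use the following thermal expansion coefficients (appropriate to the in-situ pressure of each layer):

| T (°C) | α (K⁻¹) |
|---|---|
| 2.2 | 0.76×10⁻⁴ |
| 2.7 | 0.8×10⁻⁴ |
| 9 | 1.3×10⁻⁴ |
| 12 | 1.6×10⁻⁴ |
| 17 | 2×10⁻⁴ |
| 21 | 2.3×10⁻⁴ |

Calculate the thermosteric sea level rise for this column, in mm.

Δh = 300 mm

Layer 1 at 21 °C → α = 2.3×10⁻⁴ K⁻¹
Layer 2 at 17 °C → α = 2×10⁻⁴ K⁻¹
Layer 3 at 9 °C → α = 1.3×10⁻⁴ K⁻¹
Layer 4 at 2.2 °C → α = 0.76×10⁻⁴ K⁻¹
0–41 m: 2.3×10⁻⁴ × 41 × 1.3 = 0.012259 m
2×10⁻⁴ × 1.4 × 630 = 0.17640 m
580 × 1.3×10⁻⁴ × 1 = 0.07540 m
1100 × 0.76×10⁻⁴ × 0.46 = 0.038456 m
Δh = 0.012259 + 0.17640 + 0.07540 + 0.038456 = 0.302515 m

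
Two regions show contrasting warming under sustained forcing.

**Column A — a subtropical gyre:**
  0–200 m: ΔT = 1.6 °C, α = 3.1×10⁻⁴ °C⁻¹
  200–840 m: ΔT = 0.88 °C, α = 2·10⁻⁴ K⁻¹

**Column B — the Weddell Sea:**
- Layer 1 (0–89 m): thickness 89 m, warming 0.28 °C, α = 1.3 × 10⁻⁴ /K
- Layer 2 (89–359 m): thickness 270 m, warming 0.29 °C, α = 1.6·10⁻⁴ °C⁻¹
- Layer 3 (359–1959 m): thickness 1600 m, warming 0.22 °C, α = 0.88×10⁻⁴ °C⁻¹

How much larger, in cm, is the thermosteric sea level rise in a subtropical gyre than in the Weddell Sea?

A 0–200 m: 200 × 3.1×10⁻⁴ × 1.6 = 0.09920 m
A 640 × 0.88 × 2×10⁻⁴ = 0.11264 m
A total: 0.21184 m
B 0–89 m: 89 × 0.28 × 1.3×10⁻⁴ = 0.0032396 m
B 89–359 m: 0.29 × 1.6×10⁻⁴ × 270 = 0.012528 m
B 1600 × 0.22 × 0.88×10⁻⁴ = 0.030976 m
B total: 0.0467436 m
Difference: 0.21184 − 0.0467436 = 0.1650964 m

Δh_A − Δh_B ≈ 16.5 cm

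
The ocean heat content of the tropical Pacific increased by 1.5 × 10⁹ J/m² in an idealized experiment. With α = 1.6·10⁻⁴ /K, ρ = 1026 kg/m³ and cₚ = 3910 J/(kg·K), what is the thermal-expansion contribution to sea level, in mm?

Δh = 59.8 mm

Δh = αQ/(ρcₚ) = 1.6×10⁻⁴ × 1.5×10⁹ / (1026 × 3910) ≈ 0.059826 m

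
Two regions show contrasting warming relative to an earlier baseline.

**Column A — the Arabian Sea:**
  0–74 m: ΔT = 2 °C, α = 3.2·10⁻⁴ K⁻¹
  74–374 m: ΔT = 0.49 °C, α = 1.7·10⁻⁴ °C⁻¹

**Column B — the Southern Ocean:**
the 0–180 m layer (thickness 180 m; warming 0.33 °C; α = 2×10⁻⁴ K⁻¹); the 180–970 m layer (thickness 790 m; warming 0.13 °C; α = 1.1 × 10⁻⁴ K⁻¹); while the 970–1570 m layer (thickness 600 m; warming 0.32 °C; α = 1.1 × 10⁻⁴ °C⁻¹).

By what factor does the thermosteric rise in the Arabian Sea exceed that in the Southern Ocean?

A 0–74 m: 74 × 2 × 3.2×10⁻⁴ = 0.04736 m
A 74–374 m: 0.49 × 1.7×10⁻⁴ × 300 = 0.02499 m
A total: 0.07235 m
B Layer 1: 2×10⁻⁴ × 0.33 × 180 = 0.01188 m
B Layer 2: 1.1×10⁻⁴ × 0.13 × 790 = 0.011297 m
B 0.32 × 600 × 1.1×10⁻⁴ = 0.02112 m
B total: 0.044297 m
Ratio: 0.07235 / 0.044297 ≈ 1.633

≈ 1.6×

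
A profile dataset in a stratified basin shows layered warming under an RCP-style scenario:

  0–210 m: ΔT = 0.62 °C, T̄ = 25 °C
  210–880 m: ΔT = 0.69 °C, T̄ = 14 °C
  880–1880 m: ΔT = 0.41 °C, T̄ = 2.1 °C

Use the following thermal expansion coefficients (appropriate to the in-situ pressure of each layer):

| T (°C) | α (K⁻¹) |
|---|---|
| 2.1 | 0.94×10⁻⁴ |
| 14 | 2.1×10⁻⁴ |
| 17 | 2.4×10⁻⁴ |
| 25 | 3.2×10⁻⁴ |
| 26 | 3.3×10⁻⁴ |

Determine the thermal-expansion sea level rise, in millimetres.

about 177 mm

Layer 1 at 25 °C → α = 3.2×10⁻⁴ K⁻¹
Layer 2 at 14 °C → α = 2.1×10⁻⁴ K⁻¹
Layer 3 at 2.1 °C → α = 0.94×10⁻⁴ K⁻¹
0–210 m: 0.62 × 3.2×10⁻⁴ × 210 = 0.041664 m
670 × 0.69 × 2.1×10⁻⁴ = 0.097083 m
1000 × 0.94×10⁻⁴ × 0.41 = 0.03854 m
Δh = 0.041664 + 0.097083 + 0.03854 = 0.177287 m ≈ 177 mm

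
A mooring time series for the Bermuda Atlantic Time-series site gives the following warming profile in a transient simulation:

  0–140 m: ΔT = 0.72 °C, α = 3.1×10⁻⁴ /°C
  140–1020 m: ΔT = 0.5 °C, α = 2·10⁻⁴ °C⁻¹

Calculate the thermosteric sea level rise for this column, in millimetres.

119 mm

Layer 1: 140 × 3.1×10⁻⁴ × 0.72 = 0.031248 m
140–1020 m: 0.5 × 2×10⁻⁴ × 880 = 0.08800 m
Δh = 0.031248 + 0.08800 = 0.119248 m ≈ 119 mm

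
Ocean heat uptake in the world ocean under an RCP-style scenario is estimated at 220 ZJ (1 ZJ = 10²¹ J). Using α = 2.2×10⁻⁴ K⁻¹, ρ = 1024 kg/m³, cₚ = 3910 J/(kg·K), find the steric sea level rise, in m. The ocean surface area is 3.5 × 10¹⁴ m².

0.035 m

Per unit area: Q = 220×10²¹ / (3.5×10¹⁴) ≈ 6.286×10⁸ J/m²
Δh = αQ/(ρcₚ) = 2.2×10⁻⁴ × 6.286×10⁸ / (1024 × 3910) ≈ 0.03454 m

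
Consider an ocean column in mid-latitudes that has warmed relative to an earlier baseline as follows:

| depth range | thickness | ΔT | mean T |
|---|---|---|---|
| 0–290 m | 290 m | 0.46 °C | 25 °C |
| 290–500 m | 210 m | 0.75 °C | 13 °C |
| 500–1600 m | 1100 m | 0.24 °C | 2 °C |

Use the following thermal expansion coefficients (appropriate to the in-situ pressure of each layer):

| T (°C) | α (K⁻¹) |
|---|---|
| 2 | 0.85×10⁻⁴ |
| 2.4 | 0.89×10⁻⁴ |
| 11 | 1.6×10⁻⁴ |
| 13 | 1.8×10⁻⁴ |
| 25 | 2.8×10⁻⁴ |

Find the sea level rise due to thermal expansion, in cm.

Layer 1 at 25 °C → α = 2.8×10⁻⁴ K⁻¹
Layer 2 at 13 °C → α = 1.8×10⁻⁴ K⁻¹
Layer 3 at 2 °C → α = 0.85×10⁻⁴ K⁻¹
Layer 1: 0.46 × 290 × 2.8×10⁻⁴ = 0.037352 m
Layer 2: 0.75 × 1.8×10⁻⁴ × 210 = 0.02835 m
0.85×10⁻⁴ × 1100 × 0.24 = 0.02244 m
Δh = 0.037352 + 0.02835 + 0.02244 = 0.088142 m

Δh ≈ 8.81 cm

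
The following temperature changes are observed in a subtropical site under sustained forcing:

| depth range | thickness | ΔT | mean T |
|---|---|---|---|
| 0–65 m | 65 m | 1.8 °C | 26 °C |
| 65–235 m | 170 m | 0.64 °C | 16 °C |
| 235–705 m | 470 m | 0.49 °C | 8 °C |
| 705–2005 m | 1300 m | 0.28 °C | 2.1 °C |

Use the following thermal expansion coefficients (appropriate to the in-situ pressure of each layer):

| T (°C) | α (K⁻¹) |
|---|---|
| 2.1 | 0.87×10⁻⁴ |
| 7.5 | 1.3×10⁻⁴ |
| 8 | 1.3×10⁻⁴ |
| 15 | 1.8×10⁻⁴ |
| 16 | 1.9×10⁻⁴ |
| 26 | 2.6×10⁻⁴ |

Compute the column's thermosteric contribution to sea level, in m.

Δh = 0.113 m

Layer 1 at 26 °C → α = 2.6×10⁻⁴ K⁻¹
Layer 2 at 16 °C → α = 1.9×10⁻⁴ K⁻¹
Layer 3 at 8 °C → α = 1.3×10⁻⁴ K⁻¹
Layer 4 at 2.1 °C → α = 0.87×10⁻⁴ K⁻¹
0–65 m: 65 × 1.8 × 2.6×10⁻⁴ = 0.03042 m
Layer 2: 1.9×10⁻⁴ × 170 × 0.64 = 0.020672 m
Layer 3: 0.49 × 470 × 1.3×10⁻⁴ = 0.029939 m
705–2005 m: 0.87×10⁻⁴ × 1300 × 0.28 = 0.031668 m
Δh = 0.03042 + 0.020672 + 0.029939 + 0.031668 = 0.112699 m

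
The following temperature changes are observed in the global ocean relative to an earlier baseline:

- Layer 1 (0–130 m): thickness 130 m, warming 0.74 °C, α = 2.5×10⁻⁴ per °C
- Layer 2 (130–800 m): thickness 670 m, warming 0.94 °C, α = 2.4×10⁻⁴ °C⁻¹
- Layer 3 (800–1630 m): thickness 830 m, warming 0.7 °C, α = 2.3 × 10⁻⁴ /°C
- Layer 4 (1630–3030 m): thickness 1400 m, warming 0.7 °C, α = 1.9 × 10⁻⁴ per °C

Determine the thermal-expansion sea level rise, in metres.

2.5×10⁻⁴ × 0.74 × 130 = 0.02405 m
130–800 m: 2.4×10⁻⁴ × 670 × 0.94 = 0.151152 m
800–1630 m: 830 × 0.7 × 2.3×10⁻⁴ = 0.13363 m
1400 × 1.9×10⁻⁴ × 0.7 = 0.18620 m
Δh = 0.02405 + 0.151152 + 0.13363 + 0.18620 = 0.495032 m ≈ 0.495 m

about 0.495 m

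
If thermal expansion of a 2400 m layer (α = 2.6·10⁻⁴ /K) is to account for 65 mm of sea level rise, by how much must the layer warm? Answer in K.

ΔT ≈ 0.104 K

ΔT = Δh/(αH) = 0.065 / (2.6×10⁻⁴ × 2400) ≈ 0.1042 K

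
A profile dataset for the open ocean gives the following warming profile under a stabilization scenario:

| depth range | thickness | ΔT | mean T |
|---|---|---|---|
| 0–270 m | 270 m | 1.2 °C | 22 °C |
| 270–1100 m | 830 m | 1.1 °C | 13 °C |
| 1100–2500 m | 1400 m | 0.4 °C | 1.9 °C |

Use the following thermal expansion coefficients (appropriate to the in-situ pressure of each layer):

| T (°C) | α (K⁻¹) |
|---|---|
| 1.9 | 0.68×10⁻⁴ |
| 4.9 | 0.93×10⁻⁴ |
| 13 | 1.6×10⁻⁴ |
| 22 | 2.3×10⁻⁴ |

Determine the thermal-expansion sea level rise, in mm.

Layer 1 at 22 °C → α = 2.3×10⁻⁴ K⁻¹
Layer 2 at 13 °C → α = 1.6×10⁻⁴ K⁻¹
Layer 3 at 1.9 °C → α = 0.68×10⁻⁴ K⁻¹
0–270 m: 2.3×10⁻⁴ × 270 × 1.2 = 0.07452 m
Layer 2: 830 × 1.1 × 1.6×10⁻⁴ = 0.14608 m
0.4 × 1400 × 0.68×10⁻⁴ = 0.03808 m
Δh = 0.07452 + 0.14608 + 0.03808 = 0.25868 m

Δh ≈ 260 mm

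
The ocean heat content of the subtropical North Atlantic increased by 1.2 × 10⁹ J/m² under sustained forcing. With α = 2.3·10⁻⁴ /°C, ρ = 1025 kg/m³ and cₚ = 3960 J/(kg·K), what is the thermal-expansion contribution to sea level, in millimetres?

Δh = αQ/(ρcₚ) = 2.3×10⁻⁴ × 1.2×10⁹ / (1025 × 3960) ≈ 0.067997 m

Δh = 68.0 mm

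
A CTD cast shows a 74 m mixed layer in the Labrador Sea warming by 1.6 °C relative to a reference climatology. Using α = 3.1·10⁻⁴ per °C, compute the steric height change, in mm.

36.7 mm of thermosteric rise

Δh = αΔT·H = 3.1×10⁻⁴ × 1.6 × 74 = 0.036704 m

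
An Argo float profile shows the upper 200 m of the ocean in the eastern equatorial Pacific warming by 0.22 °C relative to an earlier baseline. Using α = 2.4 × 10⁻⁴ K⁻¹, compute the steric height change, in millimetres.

Δh = 10.6 mm

Δh = αΔT·H = 2.4×10⁻⁴ × 0.22 × 200 = 0.01056 m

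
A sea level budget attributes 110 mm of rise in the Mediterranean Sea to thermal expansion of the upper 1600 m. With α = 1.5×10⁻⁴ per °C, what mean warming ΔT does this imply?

0.458 K

ΔT = Δh/(αH) = 0.11 / (1.5×10⁻⁴ × 1600) ≈ 0.4583 K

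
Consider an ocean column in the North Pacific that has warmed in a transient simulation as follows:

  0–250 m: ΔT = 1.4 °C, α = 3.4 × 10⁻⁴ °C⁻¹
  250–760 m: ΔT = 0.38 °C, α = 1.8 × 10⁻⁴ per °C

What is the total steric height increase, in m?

0–250 m: 250 × 1.4 × 3.4×10⁻⁴ = 0.11900 m
Layer 2: 510 × 0.38 × 1.8×10⁻⁴ = 0.034884 m
Δh = 0.11900 + 0.034884 = 0.153884 m

about 0.15 m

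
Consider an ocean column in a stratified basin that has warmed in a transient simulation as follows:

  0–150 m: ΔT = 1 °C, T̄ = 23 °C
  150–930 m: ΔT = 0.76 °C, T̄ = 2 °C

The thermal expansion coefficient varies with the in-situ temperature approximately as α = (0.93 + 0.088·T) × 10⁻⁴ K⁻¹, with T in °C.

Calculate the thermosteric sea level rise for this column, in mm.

Layer 1: α = (0.93 + 0.088×23)×10⁻⁴ = 2.954×10⁻⁴ K⁻¹
Layer 2: α = (0.93 + 0.088×2)×10⁻⁴ = 1.106×10⁻⁴ K⁻¹
Layer 1: 2.954×10⁻⁴ × 1 × 150 = 0.04431 m
150–930 m: 780 × 0.76 × 1.106×10⁻⁴ = 0.06556368 m
Δh = 0.04431 + 0.06556368 = 0.10987368 m ≈ 110 mm

Δh ≈ 110 mm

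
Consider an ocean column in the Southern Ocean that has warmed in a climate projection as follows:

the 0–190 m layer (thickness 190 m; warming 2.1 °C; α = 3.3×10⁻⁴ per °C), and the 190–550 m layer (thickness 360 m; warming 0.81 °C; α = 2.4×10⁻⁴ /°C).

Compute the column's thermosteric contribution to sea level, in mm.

0–190 m: 2.1 × 190 × 3.3×10⁻⁴ = 0.13167 m
0.81 × 2.4×10⁻⁴ × 360 = 0.069984 m
Δh = 0.13167 + 0.069984 = 0.201654 m

Δh = 202 mm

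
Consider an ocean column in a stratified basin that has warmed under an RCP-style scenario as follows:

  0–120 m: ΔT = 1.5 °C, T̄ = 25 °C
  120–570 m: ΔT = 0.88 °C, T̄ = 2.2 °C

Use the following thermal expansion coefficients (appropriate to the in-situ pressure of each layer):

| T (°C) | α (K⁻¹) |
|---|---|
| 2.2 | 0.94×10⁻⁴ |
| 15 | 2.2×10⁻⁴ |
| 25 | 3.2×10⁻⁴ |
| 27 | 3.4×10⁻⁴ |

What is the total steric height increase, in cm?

9.5 cm of thermosteric rise

Layer 1 at 25 °C → α = 3.2×10⁻⁴ K⁻¹
Layer 2 at 2.2 °C → α = 0.94×10⁻⁴ K⁻¹
Layer 1: 3.2×10⁻⁴ × 1.5 × 120 = 0.05760 m
0.94×10⁻⁴ × 450 × 0.88 = 0.037224 m
Δh = 0.05760 + 0.037224 = 0.094824 m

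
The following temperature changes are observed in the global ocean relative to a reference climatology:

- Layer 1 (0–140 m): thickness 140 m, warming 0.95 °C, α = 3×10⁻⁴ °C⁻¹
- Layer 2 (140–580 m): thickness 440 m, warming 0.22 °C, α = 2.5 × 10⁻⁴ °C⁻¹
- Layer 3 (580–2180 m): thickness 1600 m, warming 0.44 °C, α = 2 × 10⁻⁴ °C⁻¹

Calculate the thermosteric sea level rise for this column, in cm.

20.5 cm

0–140 m: 140 × 3×10⁻⁴ × 0.95 = 0.03990 m
440 × 2.5×10⁻⁴ × 0.22 = 0.02420 m
Layer 3: 2×10⁻⁴ × 1600 × 0.44 = 0.14080 m
Δh = 0.03990 + 0.02420 + 0.14080 = 0.20490 m ≈ 20.5 cm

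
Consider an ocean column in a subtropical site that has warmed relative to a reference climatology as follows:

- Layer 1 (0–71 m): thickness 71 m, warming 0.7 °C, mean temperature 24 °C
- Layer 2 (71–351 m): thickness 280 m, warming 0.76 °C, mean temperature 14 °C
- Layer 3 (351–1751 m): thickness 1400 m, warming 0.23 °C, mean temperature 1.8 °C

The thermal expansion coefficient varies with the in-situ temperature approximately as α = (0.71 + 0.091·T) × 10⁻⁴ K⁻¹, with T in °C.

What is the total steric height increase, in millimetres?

Δh = 84.7 mm

Layer 1: α = (0.71 + 0.091×24)×10⁻⁴ = 2.894×10⁻⁴ K⁻¹
Layer 2: α = (0.71 + 0.091×14)×10⁻⁴ = 1.984×10⁻⁴ K⁻¹
Layer 3: α = (0.71 + 0.091×1.8)×10⁻⁴ = 0.8738×10⁻⁴ K⁻¹
0.7 × 71 × 2.894×10⁻⁴ = 0.01438318 m
1.984×10⁻⁴ × 0.76 × 280 = 0.04221952 m
Layer 3: 0.23 × 0.8738×10⁻⁴ × 1400 = 0.02813636 m
Δh = 0.01438318 + 0.04221952 + 0.02813636 = 0.08473906 m ≈ 84.7 mm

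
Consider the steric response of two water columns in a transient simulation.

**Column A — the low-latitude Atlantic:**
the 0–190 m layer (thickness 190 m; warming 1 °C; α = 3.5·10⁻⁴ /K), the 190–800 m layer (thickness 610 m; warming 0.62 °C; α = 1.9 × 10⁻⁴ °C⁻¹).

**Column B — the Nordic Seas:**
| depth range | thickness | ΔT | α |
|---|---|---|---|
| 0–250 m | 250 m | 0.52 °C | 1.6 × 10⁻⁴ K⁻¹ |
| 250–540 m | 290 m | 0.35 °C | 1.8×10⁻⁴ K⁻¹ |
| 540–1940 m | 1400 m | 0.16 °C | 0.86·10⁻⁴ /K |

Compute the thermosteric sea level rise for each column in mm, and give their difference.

A Layer 1: 3.5×10⁻⁴ × 1 × 190 = 0.06650 m
A 190–800 m: 610 × 0.62 × 1.9×10⁻⁴ = 0.071858 m
A total: 0.138358 m
B 0–250 m: 250 × 1.6×10⁻⁴ × 0.52 = 0.02080 m
B 250–540 m: 1.8×10⁻⁴ × 290 × 0.35 = 0.01827 m
B 0.16 × 0.86×10⁻⁴ × 1400 = 0.019264 m
B total: 0.058334 m
Difference: 0.138358 − 0.058334 = 0.080024 m

Δh_A ≈ 138 mm, Δh_B ≈ 58.3 mm; difference ≈ 80.0 mm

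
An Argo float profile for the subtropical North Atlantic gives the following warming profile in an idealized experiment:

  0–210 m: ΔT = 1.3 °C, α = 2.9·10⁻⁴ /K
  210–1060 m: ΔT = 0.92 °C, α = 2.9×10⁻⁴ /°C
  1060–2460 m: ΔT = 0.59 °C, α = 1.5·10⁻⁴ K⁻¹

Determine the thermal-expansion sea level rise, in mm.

Layer 1: 210 × 2.9×10⁻⁴ × 1.3 = 0.07917 m
Layer 2: 0.92 × 2.9×10⁻⁴ × 850 = 0.22678 m
1060–2460 m: 1400 × 0.59 × 1.5×10⁻⁴ = 0.12390 m
Δh = 0.07917 + 0.22678 + 0.12390 = 0.42985 m

430 mm of thermosteric rise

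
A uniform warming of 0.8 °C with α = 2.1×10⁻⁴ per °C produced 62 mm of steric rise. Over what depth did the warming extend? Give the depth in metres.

H = Δh/(αΔT) = 0.062 / (2.1×10⁻⁴ × 0.8) ≈ 369.0 m

H ≈ 369 m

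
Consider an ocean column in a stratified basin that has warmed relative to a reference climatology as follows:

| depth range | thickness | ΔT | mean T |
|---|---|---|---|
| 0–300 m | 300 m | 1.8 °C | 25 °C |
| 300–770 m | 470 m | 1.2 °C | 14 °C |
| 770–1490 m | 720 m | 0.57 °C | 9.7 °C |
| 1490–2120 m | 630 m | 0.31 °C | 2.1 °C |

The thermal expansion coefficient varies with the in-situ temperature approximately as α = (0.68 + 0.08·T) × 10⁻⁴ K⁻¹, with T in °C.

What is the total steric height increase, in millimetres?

Layer 1: α = (0.68 + 0.08×25)×10⁻⁴ = 2.68×10⁻⁴ K⁻¹
Layer 2: α = (0.68 + 0.08×14)×10⁻⁴ = 1.8×10⁻⁴ K⁻¹
Layer 3: α = (0.68 + 0.08×9.7)×10⁻⁴ = 1.456×10⁻⁴ K⁻¹
Layer 4: α = (0.68 + 0.08×2.1)×10⁻⁴ = 0.848×10⁻⁴ K⁻¹
300 × 1.8 × 2.68×10⁻⁴ = 0.14472 m
Layer 2: 470 × 1.2 × 1.8×10⁻⁴ = 0.10152 m
770–1490 m: 720 × 0.57 × 1.456×10⁻⁴ = 0.05975424 m
Layer 4: 0.31 × 630 × 0.848×10⁻⁴ = 0.01656144 m
Δh = 0.14472 + 0.10152 + 0.05975424 + 0.01656144 = 0.32255568 m

320 mm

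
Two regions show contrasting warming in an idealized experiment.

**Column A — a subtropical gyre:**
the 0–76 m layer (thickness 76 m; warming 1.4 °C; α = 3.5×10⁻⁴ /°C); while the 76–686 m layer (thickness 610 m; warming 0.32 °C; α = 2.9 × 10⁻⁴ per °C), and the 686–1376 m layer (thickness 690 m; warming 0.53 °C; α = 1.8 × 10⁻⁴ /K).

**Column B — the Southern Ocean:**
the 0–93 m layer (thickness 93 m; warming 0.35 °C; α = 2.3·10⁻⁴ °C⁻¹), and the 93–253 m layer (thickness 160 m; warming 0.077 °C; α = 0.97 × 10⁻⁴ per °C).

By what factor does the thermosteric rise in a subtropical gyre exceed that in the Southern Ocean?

a factor of 18

A Layer 1: 1.4 × 3.5×10⁻⁴ × 76 = 0.03724 m
A 610 × 0.32 × 2.9×10⁻⁴ = 0.056608 m
A 1.8×10⁻⁴ × 0.53 × 690 = 0.065826 m
A total: 0.159674 m
B Layer 1: 93 × 2.3×10⁻⁴ × 0.35 = 0.0074865 m
B Layer 2: 0.97×10⁻⁴ × 0.077 × 160 = 0.00119504 m
B total: 0.00868154 m
Ratio: 0.159674 / 0.00868154 ≈ 18.39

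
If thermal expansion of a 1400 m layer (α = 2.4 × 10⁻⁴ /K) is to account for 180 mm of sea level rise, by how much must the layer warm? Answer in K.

about 0.536 K

ΔT = Δh/(αH) = 0.18 / (2.4×10⁻⁴ × 1400) ≈ 0.5357 K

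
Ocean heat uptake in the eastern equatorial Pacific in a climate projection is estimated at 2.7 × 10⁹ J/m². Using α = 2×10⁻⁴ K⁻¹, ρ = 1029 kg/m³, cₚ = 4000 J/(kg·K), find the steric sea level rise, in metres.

about 0.131 m

Δh = αQ/(ρcₚ) = 2×10⁻⁴ × 2.7×10⁹ / (1029 × 4000) ≈ 0.13120 m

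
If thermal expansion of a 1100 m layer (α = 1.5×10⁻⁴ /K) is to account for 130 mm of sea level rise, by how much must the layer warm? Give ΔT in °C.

0.788 °C

ΔT = Δh/(αH) = 0.13 / (1.5×10⁻⁴ × 1100) ≈ 0.7879 °C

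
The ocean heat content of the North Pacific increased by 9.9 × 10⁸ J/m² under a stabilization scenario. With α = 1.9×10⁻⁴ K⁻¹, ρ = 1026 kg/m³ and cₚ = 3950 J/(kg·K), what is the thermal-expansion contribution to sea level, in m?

Δh = αQ/(ρcₚ) = 1.9×10⁻⁴ × 9.9×10⁸ / (1026 × 3950) ≈ 0.046414 m

0.0464 m of thermosteric rise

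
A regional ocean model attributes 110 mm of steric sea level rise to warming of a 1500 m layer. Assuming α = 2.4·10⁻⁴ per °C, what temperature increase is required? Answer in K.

ΔT = Δh/(αH) = 0.11 / (2.4×10⁻⁴ × 1500) ≈ 0.3056 K

ΔT ≈ 0.306 K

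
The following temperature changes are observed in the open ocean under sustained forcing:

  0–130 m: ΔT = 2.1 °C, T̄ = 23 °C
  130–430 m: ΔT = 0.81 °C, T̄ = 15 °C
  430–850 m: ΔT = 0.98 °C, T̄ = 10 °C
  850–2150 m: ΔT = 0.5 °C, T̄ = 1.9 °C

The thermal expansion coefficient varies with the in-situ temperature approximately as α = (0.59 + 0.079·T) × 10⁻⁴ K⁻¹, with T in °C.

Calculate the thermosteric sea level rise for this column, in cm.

Layer 1: α = (0.59 + 0.079×23)×10⁻⁴ = 2.407×10⁻⁴ K⁻¹
Layer 2: α = (0.59 + 0.079×15)×10⁻⁴ = 1.775×10⁻⁴ K⁻¹
Layer 3: α = (0.59 + 0.079×10)×10⁻⁴ = 1.38×10⁻⁴ K⁻¹
Layer 4: α = (0.59 + 0.079×1.9)×10⁻⁴ = 0.7401×10⁻⁴ K⁻¹
130 × 2.407×10⁻⁴ × 2.1 = 0.0657111 m
Layer 2: 0.81 × 1.775×10⁻⁴ × 300 = 0.0431325 m
Layer 3: 0.98 × 1.38×10⁻⁴ × 420 = 0.0568008 m
Layer 4: 0.5 × 0.7401×10⁻⁴ × 1300 = 0.0481065 m
Δh = 0.0657111 + 0.0431325 + 0.0568008 + 0.0481065 = 0.2137509 m ≈ 21.4 cm

Δh = 21.4 cm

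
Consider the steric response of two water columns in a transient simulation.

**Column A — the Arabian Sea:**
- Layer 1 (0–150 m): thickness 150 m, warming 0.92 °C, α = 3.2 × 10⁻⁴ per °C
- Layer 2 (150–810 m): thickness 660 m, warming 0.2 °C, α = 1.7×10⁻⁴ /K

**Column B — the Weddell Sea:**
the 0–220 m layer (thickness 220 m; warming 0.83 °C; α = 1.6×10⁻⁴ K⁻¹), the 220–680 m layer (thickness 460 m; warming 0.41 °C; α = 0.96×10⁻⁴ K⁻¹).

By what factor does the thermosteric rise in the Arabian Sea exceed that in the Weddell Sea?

A Layer 1: 3.2×10⁻⁴ × 150 × 0.92 = 0.04416 m
A Layer 2: 0.2 × 1.7×10⁻⁴ × 660 = 0.02244 m
A total: 0.06660 m
B Layer 1: 1.6×10⁻⁴ × 0.83 × 220 = 0.029216 m
B 0.96×10⁻⁴ × 0.41 × 460 = 0.0181056 m
B total: 0.0473216 m
Ratio: 0.06660 / 0.0473216 ≈ 1.407

a factor of 1.41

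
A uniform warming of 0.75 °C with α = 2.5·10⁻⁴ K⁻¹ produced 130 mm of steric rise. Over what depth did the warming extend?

690 m

H = Δh/(αΔT) = 0.13 / (2.5×10⁻⁴ × 0.75) ≈ 693.3 m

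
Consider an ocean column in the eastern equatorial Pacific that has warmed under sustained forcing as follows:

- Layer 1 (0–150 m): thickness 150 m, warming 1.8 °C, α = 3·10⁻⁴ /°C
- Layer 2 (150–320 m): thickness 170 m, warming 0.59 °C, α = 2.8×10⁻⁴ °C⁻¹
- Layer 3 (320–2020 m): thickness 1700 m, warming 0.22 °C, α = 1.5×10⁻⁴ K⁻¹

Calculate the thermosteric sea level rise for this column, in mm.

Δh ≈ 165 mm

Layer 1: 1.8 × 3×10⁻⁴ × 150 = 0.08100 m
Layer 2: 2.8×10⁻⁴ × 0.59 × 170 = 0.028084 m
320–2020 m: 1700 × 1.5×10⁻⁴ × 0.22 = 0.05610 m
Δh = 0.08100 + 0.028084 + 0.05610 = 0.165184 m ≈ 165 mm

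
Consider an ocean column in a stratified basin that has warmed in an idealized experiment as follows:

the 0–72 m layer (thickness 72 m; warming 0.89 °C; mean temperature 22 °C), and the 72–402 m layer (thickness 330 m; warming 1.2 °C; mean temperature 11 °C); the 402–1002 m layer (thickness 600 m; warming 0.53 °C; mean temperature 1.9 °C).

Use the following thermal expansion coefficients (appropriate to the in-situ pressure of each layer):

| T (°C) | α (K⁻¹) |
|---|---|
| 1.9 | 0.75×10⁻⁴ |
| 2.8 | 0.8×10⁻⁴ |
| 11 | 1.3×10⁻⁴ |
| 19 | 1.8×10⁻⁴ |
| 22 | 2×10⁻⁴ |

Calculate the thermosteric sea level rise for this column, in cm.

Layer 1 at 22 °C → α = 2×10⁻⁴ K⁻¹
Layer 2 at 11 °C → α = 1.3×10⁻⁴ K⁻¹
Layer 3 at 1.9 °C → α = 0.75×10⁻⁴ K⁻¹
0.89 × 72 × 2×10⁻⁴ = 0.012816 m
72–402 m: 330 × 1.2 × 1.3×10⁻⁴ = 0.05148 m
402–1002 m: 0.75×10⁻⁴ × 600 × 0.53 = 0.02385 m
Δh = 0.012816 + 0.05148 + 0.02385 = 0.088146 m

8.81 cm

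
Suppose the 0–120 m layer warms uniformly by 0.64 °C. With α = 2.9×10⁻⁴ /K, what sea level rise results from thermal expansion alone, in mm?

Δh = αΔT·H = 2.9×10⁻⁴ × 0.64 × 120 = 0.022272 m

22 mm of thermosteric rise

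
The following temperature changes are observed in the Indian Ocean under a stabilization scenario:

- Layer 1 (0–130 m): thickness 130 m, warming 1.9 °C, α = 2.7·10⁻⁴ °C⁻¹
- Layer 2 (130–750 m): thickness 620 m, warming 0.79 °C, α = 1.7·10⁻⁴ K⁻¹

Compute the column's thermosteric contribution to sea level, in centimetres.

Δh ≈ 15 cm

Layer 1: 1.9 × 130 × 2.7×10⁻⁴ = 0.06669 m
1.7×10⁻⁴ × 0.79 × 620 = 0.083266 m
Δh = 0.06669 + 0.083266 = 0.149956 m ≈ 15 cm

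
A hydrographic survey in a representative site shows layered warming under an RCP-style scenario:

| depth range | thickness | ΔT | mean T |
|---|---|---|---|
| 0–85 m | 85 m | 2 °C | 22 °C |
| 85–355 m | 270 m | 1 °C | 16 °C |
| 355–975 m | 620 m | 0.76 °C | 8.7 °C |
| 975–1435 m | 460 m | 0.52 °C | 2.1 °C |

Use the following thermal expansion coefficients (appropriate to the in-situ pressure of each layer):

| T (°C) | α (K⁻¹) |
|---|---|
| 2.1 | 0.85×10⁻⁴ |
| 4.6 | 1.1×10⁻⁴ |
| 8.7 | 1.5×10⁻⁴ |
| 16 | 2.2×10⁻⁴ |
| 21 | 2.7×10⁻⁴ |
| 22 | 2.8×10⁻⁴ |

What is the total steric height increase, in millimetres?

Layer 1 at 22 °C → α = 2.8×10⁻⁴ K⁻¹
Layer 2 at 16 °C → α = 2.2×10⁻⁴ K⁻¹
Layer 3 at 8.7 °C → α = 1.5×10⁻⁴ K⁻¹
Layer 4 at 2.1 °C → α = 0.85×10⁻⁴ K⁻¹
Layer 1: 2.8×10⁻⁴ × 85 × 2 = 0.04760 m
270 × 2.2×10⁻⁴ × 1 = 0.05940 m
Layer 3: 620 × 1.5×10⁻⁴ × 0.76 = 0.07068 m
Layer 4: 0.85×10⁻⁴ × 0.52 × 460 = 0.020332 m
Δh = 0.04760 + 0.05940 + 0.07068 + 0.020332 = 0.198012 m ≈ 198 mm

Δh ≈ 198 mm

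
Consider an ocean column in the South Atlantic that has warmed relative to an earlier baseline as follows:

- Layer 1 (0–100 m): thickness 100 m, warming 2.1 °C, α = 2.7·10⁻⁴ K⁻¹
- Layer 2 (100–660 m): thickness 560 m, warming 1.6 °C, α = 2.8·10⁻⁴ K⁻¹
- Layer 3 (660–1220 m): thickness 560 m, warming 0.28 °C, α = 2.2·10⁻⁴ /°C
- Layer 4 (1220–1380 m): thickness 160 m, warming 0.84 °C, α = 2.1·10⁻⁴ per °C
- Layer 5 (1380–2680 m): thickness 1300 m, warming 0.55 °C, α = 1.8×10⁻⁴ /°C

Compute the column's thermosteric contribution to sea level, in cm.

about 49.9 cm

0–100 m: 100 × 2.7×10⁻⁴ × 2.1 = 0.05670 m
2.8×10⁻⁴ × 1.6 × 560 = 0.25088 m
660–1220 m: 560 × 0.28 × 2.2×10⁻⁴ = 0.034496 m
Layer 4: 0.84 × 160 × 2.1×10⁻⁴ = 0.028224 m
1380–2680 m: 0.55 × 1.8×10⁻⁴ × 1300 = 0.12870 m
Δh = 0.05670 + 0.25088 + 0.034496 + 0.028224 + 0.12870 = 0.49900 m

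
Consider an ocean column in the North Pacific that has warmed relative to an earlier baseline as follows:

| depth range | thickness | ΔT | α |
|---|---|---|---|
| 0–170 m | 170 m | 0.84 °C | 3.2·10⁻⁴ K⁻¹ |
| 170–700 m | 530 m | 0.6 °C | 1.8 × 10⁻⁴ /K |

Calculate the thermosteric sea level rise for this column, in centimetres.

about 10.3 cm

Layer 1: 0.84 × 170 × 3.2×10⁻⁴ = 0.045696 m
1.8×10⁻⁴ × 0.6 × 530 = 0.05724 m
Δh = 0.045696 + 0.05724 = 0.102936 m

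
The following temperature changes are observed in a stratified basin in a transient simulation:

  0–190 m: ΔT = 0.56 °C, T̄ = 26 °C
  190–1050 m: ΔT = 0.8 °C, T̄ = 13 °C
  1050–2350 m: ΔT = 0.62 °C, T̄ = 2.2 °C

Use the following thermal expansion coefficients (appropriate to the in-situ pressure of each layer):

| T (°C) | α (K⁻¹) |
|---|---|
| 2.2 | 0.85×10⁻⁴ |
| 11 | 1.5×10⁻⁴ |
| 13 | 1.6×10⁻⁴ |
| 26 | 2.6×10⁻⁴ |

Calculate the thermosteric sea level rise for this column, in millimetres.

Δh ≈ 210 mm

Layer 1 at 26 °C → α = 2.6×10⁻⁴ K⁻¹
Layer 2 at 13 °C → α = 1.6×10⁻⁴ K⁻¹
Layer 3 at 2.2 °C → α = 0.85×10⁻⁴ K⁻¹
0–190 m: 0.56 × 2.6×10⁻⁴ × 190 = 0.027664 m
190–1050 m: 860 × 1.6×10⁻⁴ × 0.8 = 0.11008 m
1050–2350 m: 0.62 × 1300 × 0.85×10⁻⁴ = 0.06851 m
Δh = 0.027664 + 0.11008 + 0.06851 = 0.206254 m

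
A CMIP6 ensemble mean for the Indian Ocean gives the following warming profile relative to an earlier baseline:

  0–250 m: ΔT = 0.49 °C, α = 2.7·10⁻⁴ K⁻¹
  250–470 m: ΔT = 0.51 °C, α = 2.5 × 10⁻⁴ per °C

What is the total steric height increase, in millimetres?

Layer 1: 0.49 × 2.7×10⁻⁴ × 250 = 0.033075 m
Layer 2: 0.51 × 220 × 2.5×10⁻⁴ = 0.02805 m
Δh = 0.033075 + 0.02805 = 0.061125 m ≈ 61.1 mm

61.1 mm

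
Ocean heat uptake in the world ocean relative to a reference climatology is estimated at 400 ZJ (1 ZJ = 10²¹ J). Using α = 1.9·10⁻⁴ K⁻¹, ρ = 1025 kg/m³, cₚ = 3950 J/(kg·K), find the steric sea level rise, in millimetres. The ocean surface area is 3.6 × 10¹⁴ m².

Per unit area: Q = 400×10²¹ / (3.6×10¹⁴) ≈ 1.111×10⁹ J/m²
Δh = αQ/(ρcₚ) = 1.9×10⁻⁴ × 1.111×10⁹ / (1025 × 3950) ≈ 0.052137 m

Δh ≈ 52.1 mm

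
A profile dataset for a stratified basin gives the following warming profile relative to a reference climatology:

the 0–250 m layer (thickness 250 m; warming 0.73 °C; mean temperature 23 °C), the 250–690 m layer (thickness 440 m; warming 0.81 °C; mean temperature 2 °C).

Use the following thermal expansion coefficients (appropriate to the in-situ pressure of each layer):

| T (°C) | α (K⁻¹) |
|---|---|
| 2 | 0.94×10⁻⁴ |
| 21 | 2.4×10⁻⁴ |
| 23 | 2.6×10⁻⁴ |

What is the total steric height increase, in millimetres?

Δh ≈ 81 mm

Layer 1 at 23 °C → α = 2.6×10⁻⁴ K⁻¹
Layer 2 at 2 °C → α = 0.94×10⁻⁴ K⁻¹
Layer 1: 250 × 2.6×10⁻⁴ × 0.73 = 0.04745 m
Layer 2: 440 × 0.94×10⁻⁴ × 0.81 = 0.0335016 m
Δh = 0.04745 + 0.0335016 = 0.0809516 m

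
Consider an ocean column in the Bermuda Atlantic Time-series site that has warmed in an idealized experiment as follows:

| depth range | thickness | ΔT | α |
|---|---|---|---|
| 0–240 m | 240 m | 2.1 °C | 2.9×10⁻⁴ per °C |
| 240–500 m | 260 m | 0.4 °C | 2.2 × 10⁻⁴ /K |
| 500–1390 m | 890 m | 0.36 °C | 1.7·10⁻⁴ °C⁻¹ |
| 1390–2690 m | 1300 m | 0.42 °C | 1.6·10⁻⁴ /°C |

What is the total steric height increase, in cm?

Δh ≈ 31 cm

240 × 2.1 × 2.9×10⁻⁴ = 0.14616 m
260 × 0.4 × 2.2×10⁻⁴ = 0.02288 m
500–1390 m: 1.7×10⁻⁴ × 0.36 × 890 = 0.054468 m
Layer 4: 1.6×10⁻⁴ × 1300 × 0.42 = 0.08736 m
Δh = 0.14616 + 0.02288 + 0.054468 + 0.08736 = 0.310868 m ≈ 31 cm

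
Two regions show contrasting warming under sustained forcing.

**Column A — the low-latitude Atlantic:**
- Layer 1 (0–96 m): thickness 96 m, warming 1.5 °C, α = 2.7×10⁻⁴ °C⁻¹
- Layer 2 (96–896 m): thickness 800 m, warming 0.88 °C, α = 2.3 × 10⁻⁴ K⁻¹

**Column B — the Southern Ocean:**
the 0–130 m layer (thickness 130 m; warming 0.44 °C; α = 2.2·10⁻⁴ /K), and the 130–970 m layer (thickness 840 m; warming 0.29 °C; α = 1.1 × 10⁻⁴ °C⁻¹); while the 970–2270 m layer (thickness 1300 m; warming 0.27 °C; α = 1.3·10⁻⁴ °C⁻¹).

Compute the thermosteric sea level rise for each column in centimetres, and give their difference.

A 0–96 m: 1.5 × 2.7×10⁻⁴ × 96 = 0.03888 m
A Layer 2: 800 × 0.88 × 2.3×10⁻⁴ = 0.16192 m
A total: 0.20080 m
B Layer 1: 0.44 × 2.2×10⁻⁴ × 130 = 0.012584 m
B 0.29 × 1.1×10⁻⁴ × 840 = 0.026796 m
B Layer 3: 1.3×10⁻⁴ × 0.27 × 1300 = 0.04563 m
B total: 0.08501 m
Difference: 0.20080 − 0.08501 = 0.11579 m

Δh_A ≈ 20 cm, Δh_B ≈ 8.5 cm; difference ≈ 12 cm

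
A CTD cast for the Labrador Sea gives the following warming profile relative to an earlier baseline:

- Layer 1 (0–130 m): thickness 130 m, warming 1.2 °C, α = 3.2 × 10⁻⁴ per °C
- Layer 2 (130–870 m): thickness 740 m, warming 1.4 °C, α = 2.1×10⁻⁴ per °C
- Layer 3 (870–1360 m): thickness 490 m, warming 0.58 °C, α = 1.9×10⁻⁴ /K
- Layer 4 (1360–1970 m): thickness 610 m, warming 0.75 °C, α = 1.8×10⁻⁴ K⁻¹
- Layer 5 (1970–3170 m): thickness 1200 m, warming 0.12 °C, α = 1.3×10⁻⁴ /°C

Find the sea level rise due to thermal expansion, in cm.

3.2×10⁻⁴ × 1.2 × 130 = 0.04992 m
130–870 m: 1.4 × 2.1×10⁻⁴ × 740 = 0.21756 m
1.9×10⁻⁴ × 0.58 × 490 = 0.053998 m
1360–1970 m: 610 × 0.75 × 1.8×10⁻⁴ = 0.08235 m
Layer 5: 1200 × 1.3×10⁻⁴ × 0.12 = 0.01872 m
Δh = 0.04992 + 0.21756 + 0.053998 + 0.08235 + 0.01872 = 0.422548 m

Δh ≈ 42.3 cm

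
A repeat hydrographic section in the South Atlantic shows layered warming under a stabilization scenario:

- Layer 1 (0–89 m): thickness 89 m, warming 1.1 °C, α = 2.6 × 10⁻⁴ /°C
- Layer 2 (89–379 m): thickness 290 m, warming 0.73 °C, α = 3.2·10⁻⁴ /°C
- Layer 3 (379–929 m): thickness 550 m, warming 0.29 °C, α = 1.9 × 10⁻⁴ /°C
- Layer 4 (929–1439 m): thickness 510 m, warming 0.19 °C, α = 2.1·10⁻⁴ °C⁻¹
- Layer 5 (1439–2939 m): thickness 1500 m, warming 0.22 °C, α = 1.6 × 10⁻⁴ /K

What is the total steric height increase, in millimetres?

about 197 mm

1.1 × 2.6×10⁻⁴ × 89 = 0.025454 m
89–379 m: 3.2×10⁻⁴ × 0.73 × 290 = 0.067744 m
Layer 3: 1.9×10⁻⁴ × 0.29 × 550 = 0.030305 m
Layer 4: 0.19 × 2.1×10⁻⁴ × 510 = 0.020349 m
Layer 5: 1.6×10⁻⁴ × 1500 × 0.22 = 0.05280 m
Δh = 0.025454 + 0.067744 + 0.030305 + 0.020349 + 0.05280 = 0.196652 m ≈ 197 mm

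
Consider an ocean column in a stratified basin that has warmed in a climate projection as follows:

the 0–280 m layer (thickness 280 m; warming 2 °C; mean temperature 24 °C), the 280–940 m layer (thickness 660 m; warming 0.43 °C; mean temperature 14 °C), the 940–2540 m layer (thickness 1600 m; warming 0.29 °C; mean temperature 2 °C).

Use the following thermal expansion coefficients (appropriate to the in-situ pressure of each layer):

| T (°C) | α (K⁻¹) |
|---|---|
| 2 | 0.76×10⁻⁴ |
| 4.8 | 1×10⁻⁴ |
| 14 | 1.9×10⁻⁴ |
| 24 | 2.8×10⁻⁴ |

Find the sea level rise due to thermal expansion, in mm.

Δh = 246 mm

Layer 1 at 24 °C → α = 2.8×10⁻⁴ K⁻¹
Layer 2 at 14 °C → α = 1.9×10⁻⁴ K⁻¹
Layer 3 at 2 °C → α = 0.76×10⁻⁴ K⁻¹
280 × 2.8×10⁻⁴ × 2 = 0.15680 m
280–940 m: 660 × 0.43 × 1.9×10⁻⁴ = 0.053922 m
Layer 3: 0.29 × 1600 × 0.76×10⁻⁴ = 0.035264 m
Δh = 0.15680 + 0.053922 + 0.035264 = 0.245986 m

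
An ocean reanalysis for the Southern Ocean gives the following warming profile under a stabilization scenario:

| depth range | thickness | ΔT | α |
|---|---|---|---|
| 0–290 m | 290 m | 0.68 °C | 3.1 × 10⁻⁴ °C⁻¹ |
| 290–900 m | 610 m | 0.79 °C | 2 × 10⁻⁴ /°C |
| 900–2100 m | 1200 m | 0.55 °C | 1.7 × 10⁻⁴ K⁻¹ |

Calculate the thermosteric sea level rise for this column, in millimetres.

Layer 1: 3.1×10⁻⁴ × 290 × 0.68 = 0.061132 m
Layer 2: 610 × 2×10⁻⁴ × 0.79 = 0.09638 m
Layer 3: 1200 × 1.7×10⁻⁴ × 0.55 = 0.11220 m
Δh = 0.061132 + 0.09638 + 0.11220 = 0.269712 m ≈ 270 mm

Δh = 270 mm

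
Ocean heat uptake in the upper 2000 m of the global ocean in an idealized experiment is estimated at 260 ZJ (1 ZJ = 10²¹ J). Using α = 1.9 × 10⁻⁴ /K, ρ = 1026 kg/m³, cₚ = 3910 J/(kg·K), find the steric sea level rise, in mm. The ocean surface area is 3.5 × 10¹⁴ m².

Per unit area: Q = 260×10²¹ / (3.5×10¹⁴) ≈ 7.429×10⁸ J/m²
Δh = αQ/(ρcₚ) = 1.9×10⁻⁴ × 7.429×10⁸ / (1026 × 3910) ≈ 0.035185 m

35 mm of thermosteric rise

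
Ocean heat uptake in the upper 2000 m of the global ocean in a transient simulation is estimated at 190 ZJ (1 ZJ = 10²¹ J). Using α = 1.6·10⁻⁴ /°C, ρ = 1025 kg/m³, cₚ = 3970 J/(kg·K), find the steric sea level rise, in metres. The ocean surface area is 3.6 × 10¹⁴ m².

Δh = 0.021 m

Per unit area: Q = 190×10²¹ / (3.6×10¹⁴) ≈ 5.278×10⁸ J/m²
Δh = αQ/(ρcₚ) = 1.6×10⁻⁴ × 5.278×10⁸ / (1025 × 3970) ≈ 0.020753 m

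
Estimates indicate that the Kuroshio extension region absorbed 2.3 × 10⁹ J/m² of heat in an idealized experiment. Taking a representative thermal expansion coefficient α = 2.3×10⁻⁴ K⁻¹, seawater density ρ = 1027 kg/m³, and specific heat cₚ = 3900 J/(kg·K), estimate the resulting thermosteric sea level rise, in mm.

Δh = αQ/(ρcₚ) = 2.3×10⁻⁴ × 2.3×10⁹ / (1027 × 3900) ≈ 0.13208 m

Δh ≈ 132 mm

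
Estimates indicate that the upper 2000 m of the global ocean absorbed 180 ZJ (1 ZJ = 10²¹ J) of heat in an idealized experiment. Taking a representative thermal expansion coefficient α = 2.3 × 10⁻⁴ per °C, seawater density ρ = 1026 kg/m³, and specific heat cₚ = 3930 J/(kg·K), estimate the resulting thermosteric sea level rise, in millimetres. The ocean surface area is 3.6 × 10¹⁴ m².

Per unit area: Q = 180×10²¹ / (3.6×10¹⁴) = 5×10⁸ J/m²
Δh = αQ/(ρcₚ) = 2.3×10⁻⁴ × 5×10⁸ / (1026 × 3930) ≈ 0.028521 m

Δh = 28.5 mm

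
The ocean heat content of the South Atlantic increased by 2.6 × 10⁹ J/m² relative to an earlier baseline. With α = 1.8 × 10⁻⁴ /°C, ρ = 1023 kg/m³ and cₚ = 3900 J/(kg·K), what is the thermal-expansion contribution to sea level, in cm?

Δh = αQ/(ρcₚ) = 1.8×10⁻⁴ × 2.6×10⁹ / (1023 × 3900) ≈ 0.11730 m

Δh ≈ 11.7 cm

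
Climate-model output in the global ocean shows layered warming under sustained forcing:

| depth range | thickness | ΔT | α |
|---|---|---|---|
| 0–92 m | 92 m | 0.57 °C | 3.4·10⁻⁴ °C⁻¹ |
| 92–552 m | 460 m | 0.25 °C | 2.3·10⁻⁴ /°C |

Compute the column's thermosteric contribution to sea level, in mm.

about 44.3 mm

3.4×10⁻⁴ × 0.57 × 92 = 0.0178296 m
2.3×10⁻⁴ × 0.25 × 460 = 0.02645 m
Δh = 0.0178296 + 0.02645 = 0.0442796 m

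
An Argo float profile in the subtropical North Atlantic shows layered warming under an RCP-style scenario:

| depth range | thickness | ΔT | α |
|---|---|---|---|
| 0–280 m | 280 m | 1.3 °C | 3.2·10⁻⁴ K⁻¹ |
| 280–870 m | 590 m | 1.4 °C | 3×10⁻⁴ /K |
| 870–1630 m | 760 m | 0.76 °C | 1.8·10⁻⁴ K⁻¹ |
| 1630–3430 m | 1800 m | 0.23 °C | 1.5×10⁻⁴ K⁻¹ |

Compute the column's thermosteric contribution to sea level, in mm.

0–280 m: 3.2×10⁻⁴ × 1.3 × 280 = 0.11648 m
590 × 3×10⁻⁴ × 1.4 = 0.24780 m
1.8×10⁻⁴ × 760 × 0.76 = 0.103968 m
Layer 4: 0.23 × 1.5×10⁻⁴ × 1800 = 0.06210 m
Δh = 0.11648 + 0.24780 + 0.103968 + 0.06210 = 0.530348 m

Δh ≈ 530 mm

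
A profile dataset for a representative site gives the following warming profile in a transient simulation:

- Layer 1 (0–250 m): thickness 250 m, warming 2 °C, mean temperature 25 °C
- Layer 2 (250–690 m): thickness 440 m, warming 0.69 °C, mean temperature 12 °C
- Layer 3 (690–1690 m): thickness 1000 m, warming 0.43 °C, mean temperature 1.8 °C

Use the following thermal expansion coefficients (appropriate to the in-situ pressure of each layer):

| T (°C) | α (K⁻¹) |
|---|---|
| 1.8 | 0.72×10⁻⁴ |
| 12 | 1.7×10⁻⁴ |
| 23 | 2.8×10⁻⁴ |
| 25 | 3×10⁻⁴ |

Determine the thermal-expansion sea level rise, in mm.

Layer 1 at 25 °C → α = 3×10⁻⁴ K⁻¹
Layer 2 at 12 °C → α = 1.7×10⁻⁴ K⁻¹
Layer 3 at 1.8 °C → α = 0.72×10⁻⁴ K⁻¹
Layer 1: 250 × 2 × 3×10⁻⁴ = 0.15000 m
1.7×10⁻⁴ × 0.69 × 440 = 0.051612 m
690–1690 m: 1000 × 0.72×10⁻⁴ × 0.43 = 0.03096 m
Δh = 0.15000 + 0.051612 + 0.03096 = 0.232572 m

about 233 mm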